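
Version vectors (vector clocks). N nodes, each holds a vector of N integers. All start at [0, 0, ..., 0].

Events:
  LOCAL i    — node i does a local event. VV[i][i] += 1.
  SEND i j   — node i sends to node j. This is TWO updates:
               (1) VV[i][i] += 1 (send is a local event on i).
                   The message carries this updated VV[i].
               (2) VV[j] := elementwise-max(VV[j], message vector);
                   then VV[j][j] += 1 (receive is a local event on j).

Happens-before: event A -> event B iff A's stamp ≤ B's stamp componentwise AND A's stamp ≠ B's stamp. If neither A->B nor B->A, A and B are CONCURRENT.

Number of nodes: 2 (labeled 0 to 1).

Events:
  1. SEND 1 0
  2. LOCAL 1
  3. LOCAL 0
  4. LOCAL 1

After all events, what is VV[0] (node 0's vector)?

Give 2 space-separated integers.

Initial: VV[0]=[0, 0]
Initial: VV[1]=[0, 0]
Event 1: SEND 1->0: VV[1][1]++ -> VV[1]=[0, 1], msg_vec=[0, 1]; VV[0]=max(VV[0],msg_vec) then VV[0][0]++ -> VV[0]=[1, 1]
Event 2: LOCAL 1: VV[1][1]++ -> VV[1]=[0, 2]
Event 3: LOCAL 0: VV[0][0]++ -> VV[0]=[2, 1]
Event 4: LOCAL 1: VV[1][1]++ -> VV[1]=[0, 3]
Final vectors: VV[0]=[2, 1]; VV[1]=[0, 3]

Answer: 2 1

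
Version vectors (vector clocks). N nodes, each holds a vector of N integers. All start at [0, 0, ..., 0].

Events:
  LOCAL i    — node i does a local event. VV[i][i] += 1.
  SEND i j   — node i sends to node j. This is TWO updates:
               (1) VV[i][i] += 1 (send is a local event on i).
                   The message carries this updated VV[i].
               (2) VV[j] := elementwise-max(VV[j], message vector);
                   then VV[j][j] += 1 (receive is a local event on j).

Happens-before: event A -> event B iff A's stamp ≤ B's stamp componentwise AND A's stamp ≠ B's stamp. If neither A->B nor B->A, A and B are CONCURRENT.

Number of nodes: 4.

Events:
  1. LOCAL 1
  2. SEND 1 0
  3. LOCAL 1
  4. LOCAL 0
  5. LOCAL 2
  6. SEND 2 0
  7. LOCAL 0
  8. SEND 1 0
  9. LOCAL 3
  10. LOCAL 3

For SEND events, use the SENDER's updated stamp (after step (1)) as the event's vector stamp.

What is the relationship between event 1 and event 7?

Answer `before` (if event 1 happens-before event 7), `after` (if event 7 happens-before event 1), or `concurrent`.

Initial: VV[0]=[0, 0, 0, 0]
Initial: VV[1]=[0, 0, 0, 0]
Initial: VV[2]=[0, 0, 0, 0]
Initial: VV[3]=[0, 0, 0, 0]
Event 1: LOCAL 1: VV[1][1]++ -> VV[1]=[0, 1, 0, 0]
Event 2: SEND 1->0: VV[1][1]++ -> VV[1]=[0, 2, 0, 0], msg_vec=[0, 2, 0, 0]; VV[0]=max(VV[0],msg_vec) then VV[0][0]++ -> VV[0]=[1, 2, 0, 0]
Event 3: LOCAL 1: VV[1][1]++ -> VV[1]=[0, 3, 0, 0]
Event 4: LOCAL 0: VV[0][0]++ -> VV[0]=[2, 2, 0, 0]
Event 5: LOCAL 2: VV[2][2]++ -> VV[2]=[0, 0, 1, 0]
Event 6: SEND 2->0: VV[2][2]++ -> VV[2]=[0, 0, 2, 0], msg_vec=[0, 0, 2, 0]; VV[0]=max(VV[0],msg_vec) then VV[0][0]++ -> VV[0]=[3, 2, 2, 0]
Event 7: LOCAL 0: VV[0][0]++ -> VV[0]=[4, 2, 2, 0]
Event 8: SEND 1->0: VV[1][1]++ -> VV[1]=[0, 4, 0, 0], msg_vec=[0, 4, 0, 0]; VV[0]=max(VV[0],msg_vec) then VV[0][0]++ -> VV[0]=[5, 4, 2, 0]
Event 9: LOCAL 3: VV[3][3]++ -> VV[3]=[0, 0, 0, 1]
Event 10: LOCAL 3: VV[3][3]++ -> VV[3]=[0, 0, 0, 2]
Event 1 stamp: [0, 1, 0, 0]
Event 7 stamp: [4, 2, 2, 0]
[0, 1, 0, 0] <= [4, 2, 2, 0]? True
[4, 2, 2, 0] <= [0, 1, 0, 0]? False
Relation: before

Answer: before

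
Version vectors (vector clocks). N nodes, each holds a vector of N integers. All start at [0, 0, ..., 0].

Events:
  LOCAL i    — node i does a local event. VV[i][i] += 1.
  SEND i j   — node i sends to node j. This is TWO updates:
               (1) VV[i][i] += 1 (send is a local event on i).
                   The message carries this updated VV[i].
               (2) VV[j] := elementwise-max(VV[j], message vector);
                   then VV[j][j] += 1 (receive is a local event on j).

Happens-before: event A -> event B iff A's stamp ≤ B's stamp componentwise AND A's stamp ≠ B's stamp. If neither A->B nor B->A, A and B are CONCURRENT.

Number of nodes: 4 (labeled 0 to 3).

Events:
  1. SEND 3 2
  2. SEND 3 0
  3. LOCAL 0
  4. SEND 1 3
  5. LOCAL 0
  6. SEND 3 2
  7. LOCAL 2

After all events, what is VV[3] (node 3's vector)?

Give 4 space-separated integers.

Answer: 0 1 0 4

Derivation:
Initial: VV[0]=[0, 0, 0, 0]
Initial: VV[1]=[0, 0, 0, 0]
Initial: VV[2]=[0, 0, 0, 0]
Initial: VV[3]=[0, 0, 0, 0]
Event 1: SEND 3->2: VV[3][3]++ -> VV[3]=[0, 0, 0, 1], msg_vec=[0, 0, 0, 1]; VV[2]=max(VV[2],msg_vec) then VV[2][2]++ -> VV[2]=[0, 0, 1, 1]
Event 2: SEND 3->0: VV[3][3]++ -> VV[3]=[0, 0, 0, 2], msg_vec=[0, 0, 0, 2]; VV[0]=max(VV[0],msg_vec) then VV[0][0]++ -> VV[0]=[1, 0, 0, 2]
Event 3: LOCAL 0: VV[0][0]++ -> VV[0]=[2, 0, 0, 2]
Event 4: SEND 1->3: VV[1][1]++ -> VV[1]=[0, 1, 0, 0], msg_vec=[0, 1, 0, 0]; VV[3]=max(VV[3],msg_vec) then VV[3][3]++ -> VV[3]=[0, 1, 0, 3]
Event 5: LOCAL 0: VV[0][0]++ -> VV[0]=[3, 0, 0, 2]
Event 6: SEND 3->2: VV[3][3]++ -> VV[3]=[0, 1, 0, 4], msg_vec=[0, 1, 0, 4]; VV[2]=max(VV[2],msg_vec) then VV[2][2]++ -> VV[2]=[0, 1, 2, 4]
Event 7: LOCAL 2: VV[2][2]++ -> VV[2]=[0, 1, 3, 4]
Final vectors: VV[0]=[3, 0, 0, 2]; VV[1]=[0, 1, 0, 0]; VV[2]=[0, 1, 3, 4]; VV[3]=[0, 1, 0, 4]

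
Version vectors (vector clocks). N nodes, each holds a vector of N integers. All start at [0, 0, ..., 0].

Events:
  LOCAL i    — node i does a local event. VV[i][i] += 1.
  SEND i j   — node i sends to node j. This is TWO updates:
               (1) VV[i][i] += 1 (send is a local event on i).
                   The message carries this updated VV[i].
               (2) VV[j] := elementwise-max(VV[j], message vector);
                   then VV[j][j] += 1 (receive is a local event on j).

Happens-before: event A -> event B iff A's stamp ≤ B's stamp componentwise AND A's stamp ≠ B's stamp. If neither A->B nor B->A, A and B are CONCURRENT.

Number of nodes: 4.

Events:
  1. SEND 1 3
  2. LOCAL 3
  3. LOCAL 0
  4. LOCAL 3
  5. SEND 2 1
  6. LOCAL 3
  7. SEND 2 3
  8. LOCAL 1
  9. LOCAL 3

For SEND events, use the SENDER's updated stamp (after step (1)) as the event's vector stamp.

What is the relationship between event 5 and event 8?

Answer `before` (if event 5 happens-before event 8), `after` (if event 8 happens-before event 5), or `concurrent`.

Answer: before

Derivation:
Initial: VV[0]=[0, 0, 0, 0]
Initial: VV[1]=[0, 0, 0, 0]
Initial: VV[2]=[0, 0, 0, 0]
Initial: VV[3]=[0, 0, 0, 0]
Event 1: SEND 1->3: VV[1][1]++ -> VV[1]=[0, 1, 0, 0], msg_vec=[0, 1, 0, 0]; VV[3]=max(VV[3],msg_vec) then VV[3][3]++ -> VV[3]=[0, 1, 0, 1]
Event 2: LOCAL 3: VV[3][3]++ -> VV[3]=[0, 1, 0, 2]
Event 3: LOCAL 0: VV[0][0]++ -> VV[0]=[1, 0, 0, 0]
Event 4: LOCAL 3: VV[3][3]++ -> VV[3]=[0, 1, 0, 3]
Event 5: SEND 2->1: VV[2][2]++ -> VV[2]=[0, 0, 1, 0], msg_vec=[0, 0, 1, 0]; VV[1]=max(VV[1],msg_vec) then VV[1][1]++ -> VV[1]=[0, 2, 1, 0]
Event 6: LOCAL 3: VV[3][3]++ -> VV[3]=[0, 1, 0, 4]
Event 7: SEND 2->3: VV[2][2]++ -> VV[2]=[0, 0, 2, 0], msg_vec=[0, 0, 2, 0]; VV[3]=max(VV[3],msg_vec) then VV[3][3]++ -> VV[3]=[0, 1, 2, 5]
Event 8: LOCAL 1: VV[1][1]++ -> VV[1]=[0, 3, 1, 0]
Event 9: LOCAL 3: VV[3][3]++ -> VV[3]=[0, 1, 2, 6]
Event 5 stamp: [0, 0, 1, 0]
Event 8 stamp: [0, 3, 1, 0]
[0, 0, 1, 0] <= [0, 3, 1, 0]? True
[0, 3, 1, 0] <= [0, 0, 1, 0]? False
Relation: before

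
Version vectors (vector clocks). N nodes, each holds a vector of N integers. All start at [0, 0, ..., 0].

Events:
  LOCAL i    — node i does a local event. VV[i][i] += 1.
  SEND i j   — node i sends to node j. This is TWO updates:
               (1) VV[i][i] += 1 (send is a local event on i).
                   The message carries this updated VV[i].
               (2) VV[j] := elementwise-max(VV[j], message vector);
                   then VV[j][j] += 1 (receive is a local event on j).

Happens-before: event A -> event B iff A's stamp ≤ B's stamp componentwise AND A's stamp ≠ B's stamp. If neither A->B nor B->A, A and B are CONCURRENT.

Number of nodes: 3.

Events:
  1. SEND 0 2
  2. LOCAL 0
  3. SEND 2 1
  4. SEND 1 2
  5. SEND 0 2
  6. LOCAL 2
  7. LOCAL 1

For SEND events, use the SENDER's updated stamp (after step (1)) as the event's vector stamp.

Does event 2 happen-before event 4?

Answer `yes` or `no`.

Answer: no

Derivation:
Initial: VV[0]=[0, 0, 0]
Initial: VV[1]=[0, 0, 0]
Initial: VV[2]=[0, 0, 0]
Event 1: SEND 0->2: VV[0][0]++ -> VV[0]=[1, 0, 0], msg_vec=[1, 0, 0]; VV[2]=max(VV[2],msg_vec) then VV[2][2]++ -> VV[2]=[1, 0, 1]
Event 2: LOCAL 0: VV[0][0]++ -> VV[0]=[2, 0, 0]
Event 3: SEND 2->1: VV[2][2]++ -> VV[2]=[1, 0, 2], msg_vec=[1, 0, 2]; VV[1]=max(VV[1],msg_vec) then VV[1][1]++ -> VV[1]=[1, 1, 2]
Event 4: SEND 1->2: VV[1][1]++ -> VV[1]=[1, 2, 2], msg_vec=[1, 2, 2]; VV[2]=max(VV[2],msg_vec) then VV[2][2]++ -> VV[2]=[1, 2, 3]
Event 5: SEND 0->2: VV[0][0]++ -> VV[0]=[3, 0, 0], msg_vec=[3, 0, 0]; VV[2]=max(VV[2],msg_vec) then VV[2][2]++ -> VV[2]=[3, 2, 4]
Event 6: LOCAL 2: VV[2][2]++ -> VV[2]=[3, 2, 5]
Event 7: LOCAL 1: VV[1][1]++ -> VV[1]=[1, 3, 2]
Event 2 stamp: [2, 0, 0]
Event 4 stamp: [1, 2, 2]
[2, 0, 0] <= [1, 2, 2]? False. Equal? False. Happens-before: False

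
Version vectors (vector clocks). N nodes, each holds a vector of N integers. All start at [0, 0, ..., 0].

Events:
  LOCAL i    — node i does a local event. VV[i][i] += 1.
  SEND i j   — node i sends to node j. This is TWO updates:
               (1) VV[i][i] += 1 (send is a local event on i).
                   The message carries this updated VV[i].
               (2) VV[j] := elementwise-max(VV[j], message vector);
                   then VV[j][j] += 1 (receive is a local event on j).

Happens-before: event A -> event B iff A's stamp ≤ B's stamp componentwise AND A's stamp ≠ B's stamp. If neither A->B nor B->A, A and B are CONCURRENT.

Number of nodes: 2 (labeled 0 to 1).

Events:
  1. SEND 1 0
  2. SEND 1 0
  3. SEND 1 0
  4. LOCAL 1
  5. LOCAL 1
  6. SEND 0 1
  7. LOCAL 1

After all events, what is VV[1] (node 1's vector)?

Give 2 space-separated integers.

Answer: 4 7

Derivation:
Initial: VV[0]=[0, 0]
Initial: VV[1]=[0, 0]
Event 1: SEND 1->0: VV[1][1]++ -> VV[1]=[0, 1], msg_vec=[0, 1]; VV[0]=max(VV[0],msg_vec) then VV[0][0]++ -> VV[0]=[1, 1]
Event 2: SEND 1->0: VV[1][1]++ -> VV[1]=[0, 2], msg_vec=[0, 2]; VV[0]=max(VV[0],msg_vec) then VV[0][0]++ -> VV[0]=[2, 2]
Event 3: SEND 1->0: VV[1][1]++ -> VV[1]=[0, 3], msg_vec=[0, 3]; VV[0]=max(VV[0],msg_vec) then VV[0][0]++ -> VV[0]=[3, 3]
Event 4: LOCAL 1: VV[1][1]++ -> VV[1]=[0, 4]
Event 5: LOCAL 1: VV[1][1]++ -> VV[1]=[0, 5]
Event 6: SEND 0->1: VV[0][0]++ -> VV[0]=[4, 3], msg_vec=[4, 3]; VV[1]=max(VV[1],msg_vec) then VV[1][1]++ -> VV[1]=[4, 6]
Event 7: LOCAL 1: VV[1][1]++ -> VV[1]=[4, 7]
Final vectors: VV[0]=[4, 3]; VV[1]=[4, 7]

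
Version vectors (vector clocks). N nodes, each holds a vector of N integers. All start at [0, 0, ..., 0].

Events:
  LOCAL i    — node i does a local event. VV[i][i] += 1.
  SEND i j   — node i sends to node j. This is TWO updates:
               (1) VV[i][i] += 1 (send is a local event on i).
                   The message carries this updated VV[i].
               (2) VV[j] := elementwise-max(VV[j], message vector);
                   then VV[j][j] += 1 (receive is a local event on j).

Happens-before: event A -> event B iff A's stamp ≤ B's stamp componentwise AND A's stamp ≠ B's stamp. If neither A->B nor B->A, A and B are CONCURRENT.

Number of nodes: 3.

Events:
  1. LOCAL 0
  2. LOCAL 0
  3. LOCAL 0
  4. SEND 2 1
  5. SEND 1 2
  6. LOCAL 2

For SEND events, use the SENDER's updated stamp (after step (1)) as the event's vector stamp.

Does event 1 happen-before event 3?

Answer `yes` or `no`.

Answer: yes

Derivation:
Initial: VV[0]=[0, 0, 0]
Initial: VV[1]=[0, 0, 0]
Initial: VV[2]=[0, 0, 0]
Event 1: LOCAL 0: VV[0][0]++ -> VV[0]=[1, 0, 0]
Event 2: LOCAL 0: VV[0][0]++ -> VV[0]=[2, 0, 0]
Event 3: LOCAL 0: VV[0][0]++ -> VV[0]=[3, 0, 0]
Event 4: SEND 2->1: VV[2][2]++ -> VV[2]=[0, 0, 1], msg_vec=[0, 0, 1]; VV[1]=max(VV[1],msg_vec) then VV[1][1]++ -> VV[1]=[0, 1, 1]
Event 5: SEND 1->2: VV[1][1]++ -> VV[1]=[0, 2, 1], msg_vec=[0, 2, 1]; VV[2]=max(VV[2],msg_vec) then VV[2][2]++ -> VV[2]=[0, 2, 2]
Event 6: LOCAL 2: VV[2][2]++ -> VV[2]=[0, 2, 3]
Event 1 stamp: [1, 0, 0]
Event 3 stamp: [3, 0, 0]
[1, 0, 0] <= [3, 0, 0]? True. Equal? False. Happens-before: True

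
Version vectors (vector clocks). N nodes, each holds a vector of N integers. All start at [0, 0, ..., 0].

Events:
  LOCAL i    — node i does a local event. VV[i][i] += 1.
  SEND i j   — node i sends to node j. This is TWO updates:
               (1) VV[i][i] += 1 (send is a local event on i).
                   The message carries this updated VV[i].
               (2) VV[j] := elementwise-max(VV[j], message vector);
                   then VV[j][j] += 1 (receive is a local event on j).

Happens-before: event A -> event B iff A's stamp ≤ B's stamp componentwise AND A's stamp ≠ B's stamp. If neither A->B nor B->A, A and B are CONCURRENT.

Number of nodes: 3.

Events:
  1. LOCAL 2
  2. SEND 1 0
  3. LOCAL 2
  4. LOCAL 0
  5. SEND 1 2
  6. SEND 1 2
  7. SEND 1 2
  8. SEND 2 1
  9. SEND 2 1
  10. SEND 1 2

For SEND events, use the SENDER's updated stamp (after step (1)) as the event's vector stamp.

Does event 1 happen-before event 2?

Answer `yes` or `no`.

Initial: VV[0]=[0, 0, 0]
Initial: VV[1]=[0, 0, 0]
Initial: VV[2]=[0, 0, 0]
Event 1: LOCAL 2: VV[2][2]++ -> VV[2]=[0, 0, 1]
Event 2: SEND 1->0: VV[1][1]++ -> VV[1]=[0, 1, 0], msg_vec=[0, 1, 0]; VV[0]=max(VV[0],msg_vec) then VV[0][0]++ -> VV[0]=[1, 1, 0]
Event 3: LOCAL 2: VV[2][2]++ -> VV[2]=[0, 0, 2]
Event 4: LOCAL 0: VV[0][0]++ -> VV[0]=[2, 1, 0]
Event 5: SEND 1->2: VV[1][1]++ -> VV[1]=[0, 2, 0], msg_vec=[0, 2, 0]; VV[2]=max(VV[2],msg_vec) then VV[2][2]++ -> VV[2]=[0, 2, 3]
Event 6: SEND 1->2: VV[1][1]++ -> VV[1]=[0, 3, 0], msg_vec=[0, 3, 0]; VV[2]=max(VV[2],msg_vec) then VV[2][2]++ -> VV[2]=[0, 3, 4]
Event 7: SEND 1->2: VV[1][1]++ -> VV[1]=[0, 4, 0], msg_vec=[0, 4, 0]; VV[2]=max(VV[2],msg_vec) then VV[2][2]++ -> VV[2]=[0, 4, 5]
Event 8: SEND 2->1: VV[2][2]++ -> VV[2]=[0, 4, 6], msg_vec=[0, 4, 6]; VV[1]=max(VV[1],msg_vec) then VV[1][1]++ -> VV[1]=[0, 5, 6]
Event 9: SEND 2->1: VV[2][2]++ -> VV[2]=[0, 4, 7], msg_vec=[0, 4, 7]; VV[1]=max(VV[1],msg_vec) then VV[1][1]++ -> VV[1]=[0, 6, 7]
Event 10: SEND 1->2: VV[1][1]++ -> VV[1]=[0, 7, 7], msg_vec=[0, 7, 7]; VV[2]=max(VV[2],msg_vec) then VV[2][2]++ -> VV[2]=[0, 7, 8]
Event 1 stamp: [0, 0, 1]
Event 2 stamp: [0, 1, 0]
[0, 0, 1] <= [0, 1, 0]? False. Equal? False. Happens-before: False

Answer: no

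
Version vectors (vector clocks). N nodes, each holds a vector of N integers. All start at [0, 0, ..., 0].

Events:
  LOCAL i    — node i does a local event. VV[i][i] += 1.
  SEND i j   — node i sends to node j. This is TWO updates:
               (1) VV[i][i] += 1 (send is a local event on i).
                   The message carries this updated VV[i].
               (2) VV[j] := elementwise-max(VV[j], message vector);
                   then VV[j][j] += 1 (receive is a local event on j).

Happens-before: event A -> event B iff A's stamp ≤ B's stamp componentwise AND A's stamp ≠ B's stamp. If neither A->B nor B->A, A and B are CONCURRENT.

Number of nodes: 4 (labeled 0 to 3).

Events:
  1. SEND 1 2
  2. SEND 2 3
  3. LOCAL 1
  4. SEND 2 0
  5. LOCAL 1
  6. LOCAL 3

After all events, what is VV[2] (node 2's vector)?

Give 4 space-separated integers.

Answer: 0 1 3 0

Derivation:
Initial: VV[0]=[0, 0, 0, 0]
Initial: VV[1]=[0, 0, 0, 0]
Initial: VV[2]=[0, 0, 0, 0]
Initial: VV[3]=[0, 0, 0, 0]
Event 1: SEND 1->2: VV[1][1]++ -> VV[1]=[0, 1, 0, 0], msg_vec=[0, 1, 0, 0]; VV[2]=max(VV[2],msg_vec) then VV[2][2]++ -> VV[2]=[0, 1, 1, 0]
Event 2: SEND 2->3: VV[2][2]++ -> VV[2]=[0, 1, 2, 0], msg_vec=[0, 1, 2, 0]; VV[3]=max(VV[3],msg_vec) then VV[3][3]++ -> VV[3]=[0, 1, 2, 1]
Event 3: LOCAL 1: VV[1][1]++ -> VV[1]=[0, 2, 0, 0]
Event 4: SEND 2->0: VV[2][2]++ -> VV[2]=[0, 1, 3, 0], msg_vec=[0, 1, 3, 0]; VV[0]=max(VV[0],msg_vec) then VV[0][0]++ -> VV[0]=[1, 1, 3, 0]
Event 5: LOCAL 1: VV[1][1]++ -> VV[1]=[0, 3, 0, 0]
Event 6: LOCAL 3: VV[3][3]++ -> VV[3]=[0, 1, 2, 2]
Final vectors: VV[0]=[1, 1, 3, 0]; VV[1]=[0, 3, 0, 0]; VV[2]=[0, 1, 3, 0]; VV[3]=[0, 1, 2, 2]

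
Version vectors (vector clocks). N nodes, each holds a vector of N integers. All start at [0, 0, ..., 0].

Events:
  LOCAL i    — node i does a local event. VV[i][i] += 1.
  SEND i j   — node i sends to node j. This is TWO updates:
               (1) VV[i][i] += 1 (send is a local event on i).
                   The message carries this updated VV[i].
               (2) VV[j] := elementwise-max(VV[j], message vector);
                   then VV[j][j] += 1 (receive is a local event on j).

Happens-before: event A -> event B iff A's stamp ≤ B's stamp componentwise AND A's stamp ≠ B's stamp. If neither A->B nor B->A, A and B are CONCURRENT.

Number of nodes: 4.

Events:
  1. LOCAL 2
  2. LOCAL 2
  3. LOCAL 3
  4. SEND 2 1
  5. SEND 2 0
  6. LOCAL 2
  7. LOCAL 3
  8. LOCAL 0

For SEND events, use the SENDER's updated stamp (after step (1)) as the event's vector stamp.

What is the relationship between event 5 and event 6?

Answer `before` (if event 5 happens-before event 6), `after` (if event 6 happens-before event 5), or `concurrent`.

Initial: VV[0]=[0, 0, 0, 0]
Initial: VV[1]=[0, 0, 0, 0]
Initial: VV[2]=[0, 0, 0, 0]
Initial: VV[3]=[0, 0, 0, 0]
Event 1: LOCAL 2: VV[2][2]++ -> VV[2]=[0, 0, 1, 0]
Event 2: LOCAL 2: VV[2][2]++ -> VV[2]=[0, 0, 2, 0]
Event 3: LOCAL 3: VV[3][3]++ -> VV[3]=[0, 0, 0, 1]
Event 4: SEND 2->1: VV[2][2]++ -> VV[2]=[0, 0, 3, 0], msg_vec=[0, 0, 3, 0]; VV[1]=max(VV[1],msg_vec) then VV[1][1]++ -> VV[1]=[0, 1, 3, 0]
Event 5: SEND 2->0: VV[2][2]++ -> VV[2]=[0, 0, 4, 0], msg_vec=[0, 0, 4, 0]; VV[0]=max(VV[0],msg_vec) then VV[0][0]++ -> VV[0]=[1, 0, 4, 0]
Event 6: LOCAL 2: VV[2][2]++ -> VV[2]=[0, 0, 5, 0]
Event 7: LOCAL 3: VV[3][3]++ -> VV[3]=[0, 0, 0, 2]
Event 8: LOCAL 0: VV[0][0]++ -> VV[0]=[2, 0, 4, 0]
Event 5 stamp: [0, 0, 4, 0]
Event 6 stamp: [0, 0, 5, 0]
[0, 0, 4, 0] <= [0, 0, 5, 0]? True
[0, 0, 5, 0] <= [0, 0, 4, 0]? False
Relation: before

Answer: before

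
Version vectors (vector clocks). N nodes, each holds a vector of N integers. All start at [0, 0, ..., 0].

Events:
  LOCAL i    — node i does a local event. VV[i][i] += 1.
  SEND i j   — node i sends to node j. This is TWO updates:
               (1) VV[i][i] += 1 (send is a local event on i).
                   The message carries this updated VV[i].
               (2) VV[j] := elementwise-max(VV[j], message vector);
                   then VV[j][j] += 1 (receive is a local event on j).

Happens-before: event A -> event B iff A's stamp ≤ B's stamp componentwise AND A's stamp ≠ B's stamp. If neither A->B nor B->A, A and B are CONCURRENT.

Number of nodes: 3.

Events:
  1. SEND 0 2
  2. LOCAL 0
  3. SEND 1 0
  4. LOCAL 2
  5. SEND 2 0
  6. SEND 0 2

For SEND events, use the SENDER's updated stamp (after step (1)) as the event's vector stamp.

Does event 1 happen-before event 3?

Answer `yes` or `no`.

Answer: no

Derivation:
Initial: VV[0]=[0, 0, 0]
Initial: VV[1]=[0, 0, 0]
Initial: VV[2]=[0, 0, 0]
Event 1: SEND 0->2: VV[0][0]++ -> VV[0]=[1, 0, 0], msg_vec=[1, 0, 0]; VV[2]=max(VV[2],msg_vec) then VV[2][2]++ -> VV[2]=[1, 0, 1]
Event 2: LOCAL 0: VV[0][0]++ -> VV[0]=[2, 0, 0]
Event 3: SEND 1->0: VV[1][1]++ -> VV[1]=[0, 1, 0], msg_vec=[0, 1, 0]; VV[0]=max(VV[0],msg_vec) then VV[0][0]++ -> VV[0]=[3, 1, 0]
Event 4: LOCAL 2: VV[2][2]++ -> VV[2]=[1, 0, 2]
Event 5: SEND 2->0: VV[2][2]++ -> VV[2]=[1, 0, 3], msg_vec=[1, 0, 3]; VV[0]=max(VV[0],msg_vec) then VV[0][0]++ -> VV[0]=[4, 1, 3]
Event 6: SEND 0->2: VV[0][0]++ -> VV[0]=[5, 1, 3], msg_vec=[5, 1, 3]; VV[2]=max(VV[2],msg_vec) then VV[2][2]++ -> VV[2]=[5, 1, 4]
Event 1 stamp: [1, 0, 0]
Event 3 stamp: [0, 1, 0]
[1, 0, 0] <= [0, 1, 0]? False. Equal? False. Happens-before: False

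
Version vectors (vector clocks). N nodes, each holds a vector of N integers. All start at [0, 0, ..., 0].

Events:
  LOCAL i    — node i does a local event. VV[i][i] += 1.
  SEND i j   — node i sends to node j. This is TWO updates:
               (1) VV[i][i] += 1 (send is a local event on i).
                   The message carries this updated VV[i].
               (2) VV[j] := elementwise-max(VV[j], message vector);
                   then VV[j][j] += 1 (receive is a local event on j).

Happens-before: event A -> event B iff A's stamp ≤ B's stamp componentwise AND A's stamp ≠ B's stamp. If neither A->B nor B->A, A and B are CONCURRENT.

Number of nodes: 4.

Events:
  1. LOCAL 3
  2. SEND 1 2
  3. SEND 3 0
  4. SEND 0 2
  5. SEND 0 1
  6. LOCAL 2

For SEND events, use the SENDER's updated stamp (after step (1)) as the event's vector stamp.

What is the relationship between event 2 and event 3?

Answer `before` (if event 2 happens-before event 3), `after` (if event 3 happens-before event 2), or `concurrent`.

Answer: concurrent

Derivation:
Initial: VV[0]=[0, 0, 0, 0]
Initial: VV[1]=[0, 0, 0, 0]
Initial: VV[2]=[0, 0, 0, 0]
Initial: VV[3]=[0, 0, 0, 0]
Event 1: LOCAL 3: VV[3][3]++ -> VV[3]=[0, 0, 0, 1]
Event 2: SEND 1->2: VV[1][1]++ -> VV[1]=[0, 1, 0, 0], msg_vec=[0, 1, 0, 0]; VV[2]=max(VV[2],msg_vec) then VV[2][2]++ -> VV[2]=[0, 1, 1, 0]
Event 3: SEND 3->0: VV[3][3]++ -> VV[3]=[0, 0, 0, 2], msg_vec=[0, 0, 0, 2]; VV[0]=max(VV[0],msg_vec) then VV[0][0]++ -> VV[0]=[1, 0, 0, 2]
Event 4: SEND 0->2: VV[0][0]++ -> VV[0]=[2, 0, 0, 2], msg_vec=[2, 0, 0, 2]; VV[2]=max(VV[2],msg_vec) then VV[2][2]++ -> VV[2]=[2, 1, 2, 2]
Event 5: SEND 0->1: VV[0][0]++ -> VV[0]=[3, 0, 0, 2], msg_vec=[3, 0, 0, 2]; VV[1]=max(VV[1],msg_vec) then VV[1][1]++ -> VV[1]=[3, 2, 0, 2]
Event 6: LOCAL 2: VV[2][2]++ -> VV[2]=[2, 1, 3, 2]
Event 2 stamp: [0, 1, 0, 0]
Event 3 stamp: [0, 0, 0, 2]
[0, 1, 0, 0] <= [0, 0, 0, 2]? False
[0, 0, 0, 2] <= [0, 1, 0, 0]? False
Relation: concurrent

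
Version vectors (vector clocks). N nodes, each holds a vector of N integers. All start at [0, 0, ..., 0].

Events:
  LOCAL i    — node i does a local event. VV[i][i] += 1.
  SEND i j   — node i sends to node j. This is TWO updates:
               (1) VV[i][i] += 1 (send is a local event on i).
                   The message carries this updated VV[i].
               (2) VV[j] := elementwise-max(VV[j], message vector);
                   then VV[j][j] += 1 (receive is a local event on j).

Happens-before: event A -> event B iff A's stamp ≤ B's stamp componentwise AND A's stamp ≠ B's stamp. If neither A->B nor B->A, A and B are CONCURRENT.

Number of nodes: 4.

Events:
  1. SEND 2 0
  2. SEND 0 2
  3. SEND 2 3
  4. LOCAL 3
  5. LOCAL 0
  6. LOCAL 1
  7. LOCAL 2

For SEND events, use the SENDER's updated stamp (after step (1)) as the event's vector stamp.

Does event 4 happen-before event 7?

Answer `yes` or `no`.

Answer: no

Derivation:
Initial: VV[0]=[0, 0, 0, 0]
Initial: VV[1]=[0, 0, 0, 0]
Initial: VV[2]=[0, 0, 0, 0]
Initial: VV[3]=[0, 0, 0, 0]
Event 1: SEND 2->0: VV[2][2]++ -> VV[2]=[0, 0, 1, 0], msg_vec=[0, 0, 1, 0]; VV[0]=max(VV[0],msg_vec) then VV[0][0]++ -> VV[0]=[1, 0, 1, 0]
Event 2: SEND 0->2: VV[0][0]++ -> VV[0]=[2, 0, 1, 0], msg_vec=[2, 0, 1, 0]; VV[2]=max(VV[2],msg_vec) then VV[2][2]++ -> VV[2]=[2, 0, 2, 0]
Event 3: SEND 2->3: VV[2][2]++ -> VV[2]=[2, 0, 3, 0], msg_vec=[2, 0, 3, 0]; VV[3]=max(VV[3],msg_vec) then VV[3][3]++ -> VV[3]=[2, 0, 3, 1]
Event 4: LOCAL 3: VV[3][3]++ -> VV[3]=[2, 0, 3, 2]
Event 5: LOCAL 0: VV[0][0]++ -> VV[0]=[3, 0, 1, 0]
Event 6: LOCAL 1: VV[1][1]++ -> VV[1]=[0, 1, 0, 0]
Event 7: LOCAL 2: VV[2][2]++ -> VV[2]=[2, 0, 4, 0]
Event 4 stamp: [2, 0, 3, 2]
Event 7 stamp: [2, 0, 4, 0]
[2, 0, 3, 2] <= [2, 0, 4, 0]? False. Equal? False. Happens-before: False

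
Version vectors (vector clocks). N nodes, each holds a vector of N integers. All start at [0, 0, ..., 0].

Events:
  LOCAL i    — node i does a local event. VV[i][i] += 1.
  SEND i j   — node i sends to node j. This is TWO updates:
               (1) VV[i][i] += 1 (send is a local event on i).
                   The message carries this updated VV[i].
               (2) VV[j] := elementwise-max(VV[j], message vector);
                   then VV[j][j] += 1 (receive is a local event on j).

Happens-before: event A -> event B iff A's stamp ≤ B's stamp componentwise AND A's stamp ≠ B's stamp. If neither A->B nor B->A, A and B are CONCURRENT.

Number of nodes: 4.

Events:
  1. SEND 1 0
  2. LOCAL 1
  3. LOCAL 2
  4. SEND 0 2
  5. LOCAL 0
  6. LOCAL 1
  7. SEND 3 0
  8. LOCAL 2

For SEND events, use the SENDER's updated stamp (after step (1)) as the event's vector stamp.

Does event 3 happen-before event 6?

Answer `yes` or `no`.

Answer: no

Derivation:
Initial: VV[0]=[0, 0, 0, 0]
Initial: VV[1]=[0, 0, 0, 0]
Initial: VV[2]=[0, 0, 0, 0]
Initial: VV[3]=[0, 0, 0, 0]
Event 1: SEND 1->0: VV[1][1]++ -> VV[1]=[0, 1, 0, 0], msg_vec=[0, 1, 0, 0]; VV[0]=max(VV[0],msg_vec) then VV[0][0]++ -> VV[0]=[1, 1, 0, 0]
Event 2: LOCAL 1: VV[1][1]++ -> VV[1]=[0, 2, 0, 0]
Event 3: LOCAL 2: VV[2][2]++ -> VV[2]=[0, 0, 1, 0]
Event 4: SEND 0->2: VV[0][0]++ -> VV[0]=[2, 1, 0, 0], msg_vec=[2, 1, 0, 0]; VV[2]=max(VV[2],msg_vec) then VV[2][2]++ -> VV[2]=[2, 1, 2, 0]
Event 5: LOCAL 0: VV[0][0]++ -> VV[0]=[3, 1, 0, 0]
Event 6: LOCAL 1: VV[1][1]++ -> VV[1]=[0, 3, 0, 0]
Event 7: SEND 3->0: VV[3][3]++ -> VV[3]=[0, 0, 0, 1], msg_vec=[0, 0, 0, 1]; VV[0]=max(VV[0],msg_vec) then VV[0][0]++ -> VV[0]=[4, 1, 0, 1]
Event 8: LOCAL 2: VV[2][2]++ -> VV[2]=[2, 1, 3, 0]
Event 3 stamp: [0, 0, 1, 0]
Event 6 stamp: [0, 3, 0, 0]
[0, 0, 1, 0] <= [0, 3, 0, 0]? False. Equal? False. Happens-before: False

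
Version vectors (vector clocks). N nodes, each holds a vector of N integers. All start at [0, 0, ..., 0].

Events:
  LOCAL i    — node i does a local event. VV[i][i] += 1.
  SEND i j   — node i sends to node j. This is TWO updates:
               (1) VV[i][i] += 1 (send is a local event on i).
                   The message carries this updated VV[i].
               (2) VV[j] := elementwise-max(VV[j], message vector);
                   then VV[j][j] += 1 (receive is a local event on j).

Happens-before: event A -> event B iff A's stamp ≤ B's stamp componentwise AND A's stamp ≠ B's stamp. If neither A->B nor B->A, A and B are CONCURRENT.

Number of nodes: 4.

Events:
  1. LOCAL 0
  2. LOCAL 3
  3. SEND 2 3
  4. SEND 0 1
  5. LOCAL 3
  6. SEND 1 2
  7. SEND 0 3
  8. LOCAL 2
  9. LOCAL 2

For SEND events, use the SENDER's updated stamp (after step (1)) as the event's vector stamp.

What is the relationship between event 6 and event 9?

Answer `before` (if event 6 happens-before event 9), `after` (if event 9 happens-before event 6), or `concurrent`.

Initial: VV[0]=[0, 0, 0, 0]
Initial: VV[1]=[0, 0, 0, 0]
Initial: VV[2]=[0, 0, 0, 0]
Initial: VV[3]=[0, 0, 0, 0]
Event 1: LOCAL 0: VV[0][0]++ -> VV[0]=[1, 0, 0, 0]
Event 2: LOCAL 3: VV[3][3]++ -> VV[3]=[0, 0, 0, 1]
Event 3: SEND 2->3: VV[2][2]++ -> VV[2]=[0, 0, 1, 0], msg_vec=[0, 0, 1, 0]; VV[3]=max(VV[3],msg_vec) then VV[3][3]++ -> VV[3]=[0, 0, 1, 2]
Event 4: SEND 0->1: VV[0][0]++ -> VV[0]=[2, 0, 0, 0], msg_vec=[2, 0, 0, 0]; VV[1]=max(VV[1],msg_vec) then VV[1][1]++ -> VV[1]=[2, 1, 0, 0]
Event 5: LOCAL 3: VV[3][3]++ -> VV[3]=[0, 0, 1, 3]
Event 6: SEND 1->2: VV[1][1]++ -> VV[1]=[2, 2, 0, 0], msg_vec=[2, 2, 0, 0]; VV[2]=max(VV[2],msg_vec) then VV[2][2]++ -> VV[2]=[2, 2, 2, 0]
Event 7: SEND 0->3: VV[0][0]++ -> VV[0]=[3, 0, 0, 0], msg_vec=[3, 0, 0, 0]; VV[3]=max(VV[3],msg_vec) then VV[3][3]++ -> VV[3]=[3, 0, 1, 4]
Event 8: LOCAL 2: VV[2][2]++ -> VV[2]=[2, 2, 3, 0]
Event 9: LOCAL 2: VV[2][2]++ -> VV[2]=[2, 2, 4, 0]
Event 6 stamp: [2, 2, 0, 0]
Event 9 stamp: [2, 2, 4, 0]
[2, 2, 0, 0] <= [2, 2, 4, 0]? True
[2, 2, 4, 0] <= [2, 2, 0, 0]? False
Relation: before

Answer: before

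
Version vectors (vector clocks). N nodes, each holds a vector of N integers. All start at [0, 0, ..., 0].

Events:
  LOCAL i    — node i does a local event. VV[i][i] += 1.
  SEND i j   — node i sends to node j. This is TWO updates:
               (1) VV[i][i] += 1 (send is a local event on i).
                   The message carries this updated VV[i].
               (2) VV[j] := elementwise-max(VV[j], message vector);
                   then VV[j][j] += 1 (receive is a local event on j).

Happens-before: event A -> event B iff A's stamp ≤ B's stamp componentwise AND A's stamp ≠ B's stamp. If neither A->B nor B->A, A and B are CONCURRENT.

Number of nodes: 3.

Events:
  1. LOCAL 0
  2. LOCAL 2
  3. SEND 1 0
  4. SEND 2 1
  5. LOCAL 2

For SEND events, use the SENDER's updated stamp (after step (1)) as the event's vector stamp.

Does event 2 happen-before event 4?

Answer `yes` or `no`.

Initial: VV[0]=[0, 0, 0]
Initial: VV[1]=[0, 0, 0]
Initial: VV[2]=[0, 0, 0]
Event 1: LOCAL 0: VV[0][0]++ -> VV[0]=[1, 0, 0]
Event 2: LOCAL 2: VV[2][2]++ -> VV[2]=[0, 0, 1]
Event 3: SEND 1->0: VV[1][1]++ -> VV[1]=[0, 1, 0], msg_vec=[0, 1, 0]; VV[0]=max(VV[0],msg_vec) then VV[0][0]++ -> VV[0]=[2, 1, 0]
Event 4: SEND 2->1: VV[2][2]++ -> VV[2]=[0, 0, 2], msg_vec=[0, 0, 2]; VV[1]=max(VV[1],msg_vec) then VV[1][1]++ -> VV[1]=[0, 2, 2]
Event 5: LOCAL 2: VV[2][2]++ -> VV[2]=[0, 0, 3]
Event 2 stamp: [0, 0, 1]
Event 4 stamp: [0, 0, 2]
[0, 0, 1] <= [0, 0, 2]? True. Equal? False. Happens-before: True

Answer: yes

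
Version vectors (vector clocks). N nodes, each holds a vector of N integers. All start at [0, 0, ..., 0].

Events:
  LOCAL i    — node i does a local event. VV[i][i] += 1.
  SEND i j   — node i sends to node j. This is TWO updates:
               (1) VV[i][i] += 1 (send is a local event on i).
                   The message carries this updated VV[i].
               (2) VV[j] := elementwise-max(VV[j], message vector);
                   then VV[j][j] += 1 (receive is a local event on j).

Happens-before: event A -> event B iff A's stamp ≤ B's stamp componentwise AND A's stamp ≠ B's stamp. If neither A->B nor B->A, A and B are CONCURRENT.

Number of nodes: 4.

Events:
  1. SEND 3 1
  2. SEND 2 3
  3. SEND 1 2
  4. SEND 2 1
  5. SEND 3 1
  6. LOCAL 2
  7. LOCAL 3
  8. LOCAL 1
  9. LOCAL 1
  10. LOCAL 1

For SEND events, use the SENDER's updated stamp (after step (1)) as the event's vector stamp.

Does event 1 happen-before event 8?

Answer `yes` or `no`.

Initial: VV[0]=[0, 0, 0, 0]
Initial: VV[1]=[0, 0, 0, 0]
Initial: VV[2]=[0, 0, 0, 0]
Initial: VV[3]=[0, 0, 0, 0]
Event 1: SEND 3->1: VV[3][3]++ -> VV[3]=[0, 0, 0, 1], msg_vec=[0, 0, 0, 1]; VV[1]=max(VV[1],msg_vec) then VV[1][1]++ -> VV[1]=[0, 1, 0, 1]
Event 2: SEND 2->3: VV[2][2]++ -> VV[2]=[0, 0, 1, 0], msg_vec=[0, 0, 1, 0]; VV[3]=max(VV[3],msg_vec) then VV[3][3]++ -> VV[3]=[0, 0, 1, 2]
Event 3: SEND 1->2: VV[1][1]++ -> VV[1]=[0, 2, 0, 1], msg_vec=[0, 2, 0, 1]; VV[2]=max(VV[2],msg_vec) then VV[2][2]++ -> VV[2]=[0, 2, 2, 1]
Event 4: SEND 2->1: VV[2][2]++ -> VV[2]=[0, 2, 3, 1], msg_vec=[0, 2, 3, 1]; VV[1]=max(VV[1],msg_vec) then VV[1][1]++ -> VV[1]=[0, 3, 3, 1]
Event 5: SEND 3->1: VV[3][3]++ -> VV[3]=[0, 0, 1, 3], msg_vec=[0, 0, 1, 3]; VV[1]=max(VV[1],msg_vec) then VV[1][1]++ -> VV[1]=[0, 4, 3, 3]
Event 6: LOCAL 2: VV[2][2]++ -> VV[2]=[0, 2, 4, 1]
Event 7: LOCAL 3: VV[3][3]++ -> VV[3]=[0, 0, 1, 4]
Event 8: LOCAL 1: VV[1][1]++ -> VV[1]=[0, 5, 3, 3]
Event 9: LOCAL 1: VV[1][1]++ -> VV[1]=[0, 6, 3, 3]
Event 10: LOCAL 1: VV[1][1]++ -> VV[1]=[0, 7, 3, 3]
Event 1 stamp: [0, 0, 0, 1]
Event 8 stamp: [0, 5, 3, 3]
[0, 0, 0, 1] <= [0, 5, 3, 3]? True. Equal? False. Happens-before: True

Answer: yes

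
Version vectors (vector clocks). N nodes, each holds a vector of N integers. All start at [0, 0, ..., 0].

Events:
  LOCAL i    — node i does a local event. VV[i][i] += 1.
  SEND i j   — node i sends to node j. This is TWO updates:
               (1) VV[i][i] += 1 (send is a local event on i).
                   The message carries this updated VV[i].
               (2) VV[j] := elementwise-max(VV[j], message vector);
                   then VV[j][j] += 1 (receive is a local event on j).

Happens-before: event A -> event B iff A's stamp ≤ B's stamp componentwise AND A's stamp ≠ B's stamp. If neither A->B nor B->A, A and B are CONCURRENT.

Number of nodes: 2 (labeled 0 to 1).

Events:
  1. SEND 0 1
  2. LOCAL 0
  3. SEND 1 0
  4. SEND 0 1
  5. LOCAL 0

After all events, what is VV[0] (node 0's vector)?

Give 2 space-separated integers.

Initial: VV[0]=[0, 0]
Initial: VV[1]=[0, 0]
Event 1: SEND 0->1: VV[0][0]++ -> VV[0]=[1, 0], msg_vec=[1, 0]; VV[1]=max(VV[1],msg_vec) then VV[1][1]++ -> VV[1]=[1, 1]
Event 2: LOCAL 0: VV[0][0]++ -> VV[0]=[2, 0]
Event 3: SEND 1->0: VV[1][1]++ -> VV[1]=[1, 2], msg_vec=[1, 2]; VV[0]=max(VV[0],msg_vec) then VV[0][0]++ -> VV[0]=[3, 2]
Event 4: SEND 0->1: VV[0][0]++ -> VV[0]=[4, 2], msg_vec=[4, 2]; VV[1]=max(VV[1],msg_vec) then VV[1][1]++ -> VV[1]=[4, 3]
Event 5: LOCAL 0: VV[0][0]++ -> VV[0]=[5, 2]
Final vectors: VV[0]=[5, 2]; VV[1]=[4, 3]

Answer: 5 2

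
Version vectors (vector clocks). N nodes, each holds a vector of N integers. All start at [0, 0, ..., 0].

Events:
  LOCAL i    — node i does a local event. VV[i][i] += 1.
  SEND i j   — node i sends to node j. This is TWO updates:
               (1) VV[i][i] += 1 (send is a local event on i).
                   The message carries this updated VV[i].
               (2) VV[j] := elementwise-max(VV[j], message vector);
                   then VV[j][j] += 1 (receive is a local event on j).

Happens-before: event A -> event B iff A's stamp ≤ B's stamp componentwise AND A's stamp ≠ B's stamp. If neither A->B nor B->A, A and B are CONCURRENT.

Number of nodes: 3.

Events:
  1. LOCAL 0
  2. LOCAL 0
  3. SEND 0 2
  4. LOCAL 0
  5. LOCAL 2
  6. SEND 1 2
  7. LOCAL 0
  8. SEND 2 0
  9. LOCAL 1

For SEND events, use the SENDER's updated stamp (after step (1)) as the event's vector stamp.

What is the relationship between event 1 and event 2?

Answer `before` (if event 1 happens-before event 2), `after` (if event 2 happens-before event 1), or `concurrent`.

Answer: before

Derivation:
Initial: VV[0]=[0, 0, 0]
Initial: VV[1]=[0, 0, 0]
Initial: VV[2]=[0, 0, 0]
Event 1: LOCAL 0: VV[0][0]++ -> VV[0]=[1, 0, 0]
Event 2: LOCAL 0: VV[0][0]++ -> VV[0]=[2, 0, 0]
Event 3: SEND 0->2: VV[0][0]++ -> VV[0]=[3, 0, 0], msg_vec=[3, 0, 0]; VV[2]=max(VV[2],msg_vec) then VV[2][2]++ -> VV[2]=[3, 0, 1]
Event 4: LOCAL 0: VV[0][0]++ -> VV[0]=[4, 0, 0]
Event 5: LOCAL 2: VV[2][2]++ -> VV[2]=[3, 0, 2]
Event 6: SEND 1->2: VV[1][1]++ -> VV[1]=[0, 1, 0], msg_vec=[0, 1, 0]; VV[2]=max(VV[2],msg_vec) then VV[2][2]++ -> VV[2]=[3, 1, 3]
Event 7: LOCAL 0: VV[0][0]++ -> VV[0]=[5, 0, 0]
Event 8: SEND 2->0: VV[2][2]++ -> VV[2]=[3, 1, 4], msg_vec=[3, 1, 4]; VV[0]=max(VV[0],msg_vec) then VV[0][0]++ -> VV[0]=[6, 1, 4]
Event 9: LOCAL 1: VV[1][1]++ -> VV[1]=[0, 2, 0]
Event 1 stamp: [1, 0, 0]
Event 2 stamp: [2, 0, 0]
[1, 0, 0] <= [2, 0, 0]? True
[2, 0, 0] <= [1, 0, 0]? False
Relation: before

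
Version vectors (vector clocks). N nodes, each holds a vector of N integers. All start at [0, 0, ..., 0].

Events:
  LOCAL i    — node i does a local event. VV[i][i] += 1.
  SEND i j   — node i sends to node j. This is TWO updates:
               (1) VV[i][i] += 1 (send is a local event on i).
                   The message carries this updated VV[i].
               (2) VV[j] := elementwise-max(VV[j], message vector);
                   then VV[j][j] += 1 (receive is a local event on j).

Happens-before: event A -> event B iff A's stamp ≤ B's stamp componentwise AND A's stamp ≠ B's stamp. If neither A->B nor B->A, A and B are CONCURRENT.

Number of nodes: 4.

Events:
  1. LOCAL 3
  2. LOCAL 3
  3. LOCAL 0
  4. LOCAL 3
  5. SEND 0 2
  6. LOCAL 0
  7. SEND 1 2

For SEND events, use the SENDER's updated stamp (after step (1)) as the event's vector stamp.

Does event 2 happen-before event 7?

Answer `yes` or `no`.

Answer: no

Derivation:
Initial: VV[0]=[0, 0, 0, 0]
Initial: VV[1]=[0, 0, 0, 0]
Initial: VV[2]=[0, 0, 0, 0]
Initial: VV[3]=[0, 0, 0, 0]
Event 1: LOCAL 3: VV[3][3]++ -> VV[3]=[0, 0, 0, 1]
Event 2: LOCAL 3: VV[3][3]++ -> VV[3]=[0, 0, 0, 2]
Event 3: LOCAL 0: VV[0][0]++ -> VV[0]=[1, 0, 0, 0]
Event 4: LOCAL 3: VV[3][3]++ -> VV[3]=[0, 0, 0, 3]
Event 5: SEND 0->2: VV[0][0]++ -> VV[0]=[2, 0, 0, 0], msg_vec=[2, 0, 0, 0]; VV[2]=max(VV[2],msg_vec) then VV[2][2]++ -> VV[2]=[2, 0, 1, 0]
Event 6: LOCAL 0: VV[0][0]++ -> VV[0]=[3, 0, 0, 0]
Event 7: SEND 1->2: VV[1][1]++ -> VV[1]=[0, 1, 0, 0], msg_vec=[0, 1, 0, 0]; VV[2]=max(VV[2],msg_vec) then VV[2][2]++ -> VV[2]=[2, 1, 2, 0]
Event 2 stamp: [0, 0, 0, 2]
Event 7 stamp: [0, 1, 0, 0]
[0, 0, 0, 2] <= [0, 1, 0, 0]? False. Equal? False. Happens-before: False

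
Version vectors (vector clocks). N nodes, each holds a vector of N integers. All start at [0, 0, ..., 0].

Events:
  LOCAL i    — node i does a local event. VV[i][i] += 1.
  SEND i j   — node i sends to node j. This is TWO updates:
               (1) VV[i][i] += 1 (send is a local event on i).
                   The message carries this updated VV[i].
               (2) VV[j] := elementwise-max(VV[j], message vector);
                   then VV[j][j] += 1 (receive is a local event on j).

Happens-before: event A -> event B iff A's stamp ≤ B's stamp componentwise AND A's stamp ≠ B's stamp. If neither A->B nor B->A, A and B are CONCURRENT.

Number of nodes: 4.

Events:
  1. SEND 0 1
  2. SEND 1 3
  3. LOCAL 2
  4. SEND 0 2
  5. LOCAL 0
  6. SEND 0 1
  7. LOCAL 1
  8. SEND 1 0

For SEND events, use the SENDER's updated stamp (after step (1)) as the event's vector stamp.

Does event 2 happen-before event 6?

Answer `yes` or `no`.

Answer: no

Derivation:
Initial: VV[0]=[0, 0, 0, 0]
Initial: VV[1]=[0, 0, 0, 0]
Initial: VV[2]=[0, 0, 0, 0]
Initial: VV[3]=[0, 0, 0, 0]
Event 1: SEND 0->1: VV[0][0]++ -> VV[0]=[1, 0, 0, 0], msg_vec=[1, 0, 0, 0]; VV[1]=max(VV[1],msg_vec) then VV[1][1]++ -> VV[1]=[1, 1, 0, 0]
Event 2: SEND 1->3: VV[1][1]++ -> VV[1]=[1, 2, 0, 0], msg_vec=[1, 2, 0, 0]; VV[3]=max(VV[3],msg_vec) then VV[3][3]++ -> VV[3]=[1, 2, 0, 1]
Event 3: LOCAL 2: VV[2][2]++ -> VV[2]=[0, 0, 1, 0]
Event 4: SEND 0->2: VV[0][0]++ -> VV[0]=[2, 0, 0, 0], msg_vec=[2, 0, 0, 0]; VV[2]=max(VV[2],msg_vec) then VV[2][2]++ -> VV[2]=[2, 0, 2, 0]
Event 5: LOCAL 0: VV[0][0]++ -> VV[0]=[3, 0, 0, 0]
Event 6: SEND 0->1: VV[0][0]++ -> VV[0]=[4, 0, 0, 0], msg_vec=[4, 0, 0, 0]; VV[1]=max(VV[1],msg_vec) then VV[1][1]++ -> VV[1]=[4, 3, 0, 0]
Event 7: LOCAL 1: VV[1][1]++ -> VV[1]=[4, 4, 0, 0]
Event 8: SEND 1->0: VV[1][1]++ -> VV[1]=[4, 5, 0, 0], msg_vec=[4, 5, 0, 0]; VV[0]=max(VV[0],msg_vec) then VV[0][0]++ -> VV[0]=[5, 5, 0, 0]
Event 2 stamp: [1, 2, 0, 0]
Event 6 stamp: [4, 0, 0, 0]
[1, 2, 0, 0] <= [4, 0, 0, 0]? False. Equal? False. Happens-before: False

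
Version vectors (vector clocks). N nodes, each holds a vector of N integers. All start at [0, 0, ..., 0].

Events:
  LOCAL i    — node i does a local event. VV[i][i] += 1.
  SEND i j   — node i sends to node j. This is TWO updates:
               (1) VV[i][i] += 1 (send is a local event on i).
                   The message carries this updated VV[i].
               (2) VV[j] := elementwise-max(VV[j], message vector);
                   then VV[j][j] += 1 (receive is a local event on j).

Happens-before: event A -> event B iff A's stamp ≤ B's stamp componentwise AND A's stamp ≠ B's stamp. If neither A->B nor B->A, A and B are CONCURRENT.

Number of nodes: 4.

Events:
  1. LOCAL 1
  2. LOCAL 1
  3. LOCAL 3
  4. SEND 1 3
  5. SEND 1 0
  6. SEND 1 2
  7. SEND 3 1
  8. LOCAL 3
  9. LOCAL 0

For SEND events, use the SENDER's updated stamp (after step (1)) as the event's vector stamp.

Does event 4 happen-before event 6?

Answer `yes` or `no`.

Answer: yes

Derivation:
Initial: VV[0]=[0, 0, 0, 0]
Initial: VV[1]=[0, 0, 0, 0]
Initial: VV[2]=[0, 0, 0, 0]
Initial: VV[3]=[0, 0, 0, 0]
Event 1: LOCAL 1: VV[1][1]++ -> VV[1]=[0, 1, 0, 0]
Event 2: LOCAL 1: VV[1][1]++ -> VV[1]=[0, 2, 0, 0]
Event 3: LOCAL 3: VV[3][3]++ -> VV[3]=[0, 0, 0, 1]
Event 4: SEND 1->3: VV[1][1]++ -> VV[1]=[0, 3, 0, 0], msg_vec=[0, 3, 0, 0]; VV[3]=max(VV[3],msg_vec) then VV[3][3]++ -> VV[3]=[0, 3, 0, 2]
Event 5: SEND 1->0: VV[1][1]++ -> VV[1]=[0, 4, 0, 0], msg_vec=[0, 4, 0, 0]; VV[0]=max(VV[0],msg_vec) then VV[0][0]++ -> VV[0]=[1, 4, 0, 0]
Event 6: SEND 1->2: VV[1][1]++ -> VV[1]=[0, 5, 0, 0], msg_vec=[0, 5, 0, 0]; VV[2]=max(VV[2],msg_vec) then VV[2][2]++ -> VV[2]=[0, 5, 1, 0]
Event 7: SEND 3->1: VV[3][3]++ -> VV[3]=[0, 3, 0, 3], msg_vec=[0, 3, 0, 3]; VV[1]=max(VV[1],msg_vec) then VV[1][1]++ -> VV[1]=[0, 6, 0, 3]
Event 8: LOCAL 3: VV[3][3]++ -> VV[3]=[0, 3, 0, 4]
Event 9: LOCAL 0: VV[0][0]++ -> VV[0]=[2, 4, 0, 0]
Event 4 stamp: [0, 3, 0, 0]
Event 6 stamp: [0, 5, 0, 0]
[0, 3, 0, 0] <= [0, 5, 0, 0]? True. Equal? False. Happens-before: True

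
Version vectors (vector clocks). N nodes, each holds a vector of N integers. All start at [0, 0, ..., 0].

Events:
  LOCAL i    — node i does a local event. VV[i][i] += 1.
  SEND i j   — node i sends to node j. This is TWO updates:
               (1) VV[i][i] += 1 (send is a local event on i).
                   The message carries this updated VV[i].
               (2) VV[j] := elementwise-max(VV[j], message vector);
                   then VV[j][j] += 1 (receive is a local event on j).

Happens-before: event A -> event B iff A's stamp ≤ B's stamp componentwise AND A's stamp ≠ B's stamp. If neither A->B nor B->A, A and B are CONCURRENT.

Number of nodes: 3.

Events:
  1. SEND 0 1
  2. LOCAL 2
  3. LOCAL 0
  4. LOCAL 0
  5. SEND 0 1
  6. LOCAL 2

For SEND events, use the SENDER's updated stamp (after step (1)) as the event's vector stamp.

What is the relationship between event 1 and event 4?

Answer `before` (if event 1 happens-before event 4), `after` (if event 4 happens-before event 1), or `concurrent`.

Answer: before

Derivation:
Initial: VV[0]=[0, 0, 0]
Initial: VV[1]=[0, 0, 0]
Initial: VV[2]=[0, 0, 0]
Event 1: SEND 0->1: VV[0][0]++ -> VV[0]=[1, 0, 0], msg_vec=[1, 0, 0]; VV[1]=max(VV[1],msg_vec) then VV[1][1]++ -> VV[1]=[1, 1, 0]
Event 2: LOCAL 2: VV[2][2]++ -> VV[2]=[0, 0, 1]
Event 3: LOCAL 0: VV[0][0]++ -> VV[0]=[2, 0, 0]
Event 4: LOCAL 0: VV[0][0]++ -> VV[0]=[3, 0, 0]
Event 5: SEND 0->1: VV[0][0]++ -> VV[0]=[4, 0, 0], msg_vec=[4, 0, 0]; VV[1]=max(VV[1],msg_vec) then VV[1][1]++ -> VV[1]=[4, 2, 0]
Event 6: LOCAL 2: VV[2][2]++ -> VV[2]=[0, 0, 2]
Event 1 stamp: [1, 0, 0]
Event 4 stamp: [3, 0, 0]
[1, 0, 0] <= [3, 0, 0]? True
[3, 0, 0] <= [1, 0, 0]? False
Relation: before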